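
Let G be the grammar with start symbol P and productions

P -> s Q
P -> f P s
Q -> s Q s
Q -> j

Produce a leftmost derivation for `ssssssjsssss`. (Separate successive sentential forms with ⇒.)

P ⇒ sQ ⇒ ssQs ⇒ sssQss ⇒ ssssQsss ⇒ sssssQssss ⇒ ssssssQsssss ⇒ ssssssjsssss

P ⇒ sQ   [P -> s Q]
sQ ⇒ ssQs   [Q -> s Q s]
ssQs ⇒ sssQss   [Q -> s Q s]
sssQss ⇒ ssssQsss   [Q -> s Q s]
ssssQsss ⇒ sssssQssss   [Q -> s Q s]
sssssQssss ⇒ ssssssQsssss   [Q -> s Q s]
ssssssQsssss ⇒ ssssssjsssss   [Q -> j]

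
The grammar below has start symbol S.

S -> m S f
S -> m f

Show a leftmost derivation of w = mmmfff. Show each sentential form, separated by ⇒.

S⇒mSf⇒mmSff⇒mmmfff

S ⇒ mSf   [S -> m S f]
mSf ⇒ mmSff   [S -> m S f]
mmSff ⇒ mmmfff   [S -> m f]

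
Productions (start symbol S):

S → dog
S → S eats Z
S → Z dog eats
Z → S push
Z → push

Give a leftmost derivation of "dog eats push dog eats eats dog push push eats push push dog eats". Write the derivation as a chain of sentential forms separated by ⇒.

S ⇒ Z dog eats   [S → Z dog eats]
Z dog eats ⇒ S push dog eats   [Z → S push]
S push dog eats ⇒ S eats Z push dog eats   [S → S eats Z]
S eats Z push dog eats ⇒ S eats Z eats Z push dog eats   [S → S eats Z]
S eats Z eats Z push dog eats ⇒ dog eats Z eats Z push dog eats   [S → dog]
dog eats Z eats Z push dog eats ⇒ dog eats S push eats Z push dog eats   [Z → S push]
dog eats S push eats Z push dog eats ⇒ dog eats S eats Z push eats Z push dog eats   [S → S eats Z]
dog eats S eats Z push eats Z push dog eats ⇒ dog eats Z dog eats eats Z push eats Z push dog eats   [S → Z dog eats]
dog eats Z dog eats eats Z push eats Z push dog eats ⇒ dog eats push dog eats eats Z push eats Z push dog eats   [Z → push]
dog eats push dog eats eats Z push eats Z push dog eats ⇒ dog eats push dog eats eats S push push eats Z push dog eats   [Z → S push]
dog eats push dog eats eats S push push eats Z push dog eats ⇒ dog eats push dog eats eats dog push push eats Z push dog eats   [S → dog]
dog eats push dog eats eats dog push push eats Z push dog eats ⇒ dog eats push dog eats eats dog push push eats push push dog eats   [Z → push]

S ⇒ Z dog eats ⇒ S push dog eats ⇒ S eats Z push dog eats ⇒ S eats Z eats Z push dog eats ⇒ dog eats Z eats Z push dog eats ⇒ dog eats S push eats Z push dog eats ⇒ dog eats S eats Z push eats Z push dog eats ⇒ dog eats Z dog eats eats Z push eats Z push dog eats ⇒ dog eats push dog eats eats Z push eats Z push dog eats ⇒ dog eats push dog eats eats S push push eats Z push dog eats ⇒ dog eats push dog eats eats dog push push eats Z push dog eats ⇒ dog eats push dog eats eats dog push push eats push push dog eats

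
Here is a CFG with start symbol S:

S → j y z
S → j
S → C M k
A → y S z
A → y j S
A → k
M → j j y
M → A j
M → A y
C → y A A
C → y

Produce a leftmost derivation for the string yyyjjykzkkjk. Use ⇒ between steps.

S⇒CMk⇒yAAMk⇒yySzAMk⇒yyCMkzAMk⇒yyyMkzAMk⇒yyyjjykzAMk⇒yyyjjykzkMk⇒yyyjjykzkAjk⇒yyyjjykzkkjk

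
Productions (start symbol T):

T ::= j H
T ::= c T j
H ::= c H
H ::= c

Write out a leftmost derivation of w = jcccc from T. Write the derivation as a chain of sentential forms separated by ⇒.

T⇒jH⇒jcH⇒jccH⇒jcccH⇒jcccc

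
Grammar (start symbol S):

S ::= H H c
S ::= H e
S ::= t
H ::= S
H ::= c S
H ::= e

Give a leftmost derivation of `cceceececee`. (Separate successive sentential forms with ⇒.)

S ⇒ He ⇒ cSe ⇒ cHee ⇒ ccSee ⇒ ccHHcee ⇒ cceHcee ⇒ cceScee ⇒ cceHecee ⇒ ccecSecee ⇒ ccecHHcecee ⇒ cceceHcecee ⇒ cceceececee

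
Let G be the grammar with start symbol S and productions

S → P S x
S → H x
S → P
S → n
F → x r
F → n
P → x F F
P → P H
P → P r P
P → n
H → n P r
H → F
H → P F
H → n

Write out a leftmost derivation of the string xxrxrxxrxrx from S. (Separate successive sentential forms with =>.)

S=>PSx=>xFFSx=>xxrFSx=>xxrxrSx=>xxrxrPx=>xxrxrxFFx=>xxrxrxxrFx=>xxrxrxxrxrx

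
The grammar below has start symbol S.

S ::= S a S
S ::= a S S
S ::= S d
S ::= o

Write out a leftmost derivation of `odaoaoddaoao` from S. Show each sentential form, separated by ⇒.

S ⇒ SaS ⇒ SdaS ⇒ odaS ⇒ odaSaS ⇒ odaoaS ⇒ odaoaSaS ⇒ odaoaSaSaS ⇒ odaoaSdaSaS ⇒ odaoaSddaSaS ⇒ odaoaoddaSaS ⇒ odaoaoddaoaS ⇒ odaoaoddaoao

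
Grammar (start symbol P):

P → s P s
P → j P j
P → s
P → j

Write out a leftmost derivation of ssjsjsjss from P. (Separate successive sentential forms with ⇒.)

P⇒sPs⇒ssPss⇒ssjPjss⇒ssjsPsjss⇒ssjsjsjss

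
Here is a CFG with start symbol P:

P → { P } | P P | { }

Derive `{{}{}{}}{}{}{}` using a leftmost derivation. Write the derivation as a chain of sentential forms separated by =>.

P => PP => PPP => PPPP => {P}PPP => {PP}PPP => {PPP}PPP => {{}PP}PPP => {{}{}P}PPP => {{}{}{}}PPP => {{}{}{}}{}PP => {{}{}{}}{}{}P => {{}{}{}}{}{}{}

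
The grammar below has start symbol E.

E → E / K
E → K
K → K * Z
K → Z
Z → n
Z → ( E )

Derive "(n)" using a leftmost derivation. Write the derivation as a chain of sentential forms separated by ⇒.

E ⇒ K   [E → K]
K ⇒ Z   [K → Z]
Z ⇒ (E)   [Z → ( E )]
(E) ⇒ (K)   [E → K]
(K) ⇒ (Z)   [K → Z]
(Z) ⇒ (n)   [Z → n]

E⇒K⇒Z⇒(E)⇒(K)⇒(Z)⇒(n)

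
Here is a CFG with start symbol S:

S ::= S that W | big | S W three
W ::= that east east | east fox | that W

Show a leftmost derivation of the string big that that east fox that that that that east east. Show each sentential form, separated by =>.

S => S that W   [S ::= S that W]
S that W => S that W that W   [S ::= S that W]
S that W that W => big that W that W   [S ::= big]
big that W that W => big that that W that W   [W ::= that W]
big that that W that W => big that that east fox that W   [W ::= east fox]
big that that east fox that W => big that that east fox that that W   [W ::= that W]
big that that east fox that that W => big that that east fox that that that W   [W ::= that W]
big that that east fox that that that W => big that that east fox that that that that east east   [W ::= that east east]

S => S that W => S that W that W => big that W that W => big that that W that W => big that that east fox that W => big that that east fox that that W => big that that east fox that that that W => big that that east fox that that that that east east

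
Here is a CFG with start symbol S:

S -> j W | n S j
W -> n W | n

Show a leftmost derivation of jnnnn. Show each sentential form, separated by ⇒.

S ⇒ jW ⇒ jnW ⇒ jnnW ⇒ jnnnW ⇒ jnnnn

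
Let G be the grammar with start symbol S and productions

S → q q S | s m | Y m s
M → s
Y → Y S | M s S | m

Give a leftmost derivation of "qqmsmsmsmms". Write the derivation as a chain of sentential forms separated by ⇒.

S ⇒ qqS ⇒ qqYms ⇒ qqYSms ⇒ qqYSSms ⇒ qqYSSSms ⇒ qqmSSSms ⇒ qqmsmSSms ⇒ qqmsmsmSms ⇒ qqmsmsmsmms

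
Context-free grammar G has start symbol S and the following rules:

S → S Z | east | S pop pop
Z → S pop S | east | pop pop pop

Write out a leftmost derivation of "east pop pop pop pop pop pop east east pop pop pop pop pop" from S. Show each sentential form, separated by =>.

S => S Z => S pop pop Z => S Z pop pop Z => S Z Z pop pop Z => S Z Z Z pop pop Z => S Z Z Z Z pop pop Z => east Z Z Z Z pop pop Z => east pop pop pop Z Z Z pop pop Z => east pop pop pop pop pop pop Z Z pop pop Z => east pop pop pop pop pop pop east Z pop pop Z => east pop pop pop pop pop pop east east pop pop Z => east pop pop pop pop pop pop east east pop pop pop pop pop

S => S Z   [S → S Z]
S Z => S pop pop Z   [S → S pop pop]
S pop pop Z => S Z pop pop Z   [S → S Z]
S Z pop pop Z => S Z Z pop pop Z   [S → S Z]
S Z Z pop pop Z => S Z Z Z pop pop Z   [S → S Z]
S Z Z Z pop pop Z => S Z Z Z Z pop pop Z   [S → S Z]
S Z Z Z Z pop pop Z => east Z Z Z Z pop pop Z   [S → east]
east Z Z Z Z pop pop Z => east pop pop pop Z Z Z pop pop Z   [Z → pop pop pop]
east pop pop pop Z Z Z pop pop Z => east pop pop pop pop pop pop Z Z pop pop Z   [Z → pop pop pop]
east pop pop pop pop pop pop Z Z pop pop Z => east pop pop pop pop pop pop east Z pop pop Z   [Z → east]
east pop pop pop pop pop pop east Z pop pop Z => east pop pop pop pop pop pop east east pop pop Z   [Z → east]
east pop pop pop pop pop pop east east pop pop Z => east pop pop pop pop pop pop east east pop pop pop pop pop   [Z → pop pop pop]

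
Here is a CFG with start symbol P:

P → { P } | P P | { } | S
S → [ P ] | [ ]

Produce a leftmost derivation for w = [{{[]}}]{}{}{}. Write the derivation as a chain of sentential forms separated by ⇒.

P⇒PP⇒PPP⇒SPP⇒[P]PP⇒[{P}]PP⇒[{{P}}]PP⇒[{{S}}]PP⇒[{{[]}}]PP⇒[{{[]}}]{}P⇒[{{[]}}]{}PP⇒[{{[]}}]{}{}P⇒[{{[]}}]{}{}{}

P ⇒ PP   [P → P P]
PP ⇒ PPP   [P → P P]
PPP ⇒ SPP   [P → S]
SPP ⇒ [P]PP   [S → [ P ]]
[P]PP ⇒ [{P}]PP   [P → { P }]
[{P}]PP ⇒ [{{P}}]PP   [P → { P }]
[{{P}}]PP ⇒ [{{S}}]PP   [P → S]
[{{S}}]PP ⇒ [{{[]}}]PP   [S → [ ]]
[{{[]}}]PP ⇒ [{{[]}}]{}P   [P → { }]
[{{[]}}]{}P ⇒ [{{[]}}]{}PP   [P → P P]
[{{[]}}]{}PP ⇒ [{{[]}}]{}{}P   [P → { }]
[{{[]}}]{}{}P ⇒ [{{[]}}]{}{}{}   [P → { }]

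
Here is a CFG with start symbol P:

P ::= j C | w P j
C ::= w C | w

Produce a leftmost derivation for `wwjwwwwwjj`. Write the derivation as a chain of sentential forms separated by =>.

P=>wPj=>wwPjj=>wwjCjj=>wwjwCjj=>wwjwwCjj=>wwjwwwCjj=>wwjwwwwCjj=>wwjwwwwwjj

P => wPj   [P ::= w P j]
wPj => wwPjj   [P ::= w P j]
wwPjj => wwjCjj   [P ::= j C]
wwjCjj => wwjwCjj   [C ::= w C]
wwjwCjj => wwjwwCjj   [C ::= w C]
wwjwwCjj => wwjwwwCjj   [C ::= w C]
wwjwwwCjj => wwjwwwwCjj   [C ::= w C]
wwjwwwwCjj => wwjwwwwwjj   [C ::= w]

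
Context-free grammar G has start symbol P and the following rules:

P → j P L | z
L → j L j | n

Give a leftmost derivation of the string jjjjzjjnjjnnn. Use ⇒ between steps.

P ⇒ jPL   [P → j P L]
jPL ⇒ jjPLL   [P → j P L]
jjPLL ⇒ jjjPLLL   [P → j P L]
jjjPLLL ⇒ jjjjPLLLL   [P → j P L]
jjjjPLLLL ⇒ jjjjzLLLL   [P → z]
jjjjzLLLL ⇒ jjjjzjLjLLL   [L → j L j]
jjjjzjLjLLL ⇒ jjjjzjjLjjLLL   [L → j L j]
jjjjzjjLjjLLL ⇒ jjjjzjjnjjLLL   [L → n]
jjjjzjjnjjLLL ⇒ jjjjzjjnjjnLL   [L → n]
jjjjzjjnjjnLL ⇒ jjjjzjjnjjnnL   [L → n]
jjjjzjjnjjnnL ⇒ jjjjzjjnjjnnn   [L → n]

P⇒jPL⇒jjPLL⇒jjjPLLL⇒jjjjPLLLL⇒jjjjzLLLL⇒jjjjzjLjLLL⇒jjjjzjjLjjLLL⇒jjjjzjjnjjLLL⇒jjjjzjjnjjnLL⇒jjjjzjjnjjnnL⇒jjjjzjjnjjnnn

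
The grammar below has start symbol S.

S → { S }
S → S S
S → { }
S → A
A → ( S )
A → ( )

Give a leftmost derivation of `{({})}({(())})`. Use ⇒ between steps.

S ⇒ SS ⇒ {S}S ⇒ {A}S ⇒ {(S)}S ⇒ {({})}S ⇒ {({})}A ⇒ {({})}(S) ⇒ {({})}({S}) ⇒ {({})}({A}) ⇒ {({})}({(S)}) ⇒ {({})}({(A)}) ⇒ {({})}({(())})

S ⇒ SS   [S → S S]
SS ⇒ {S}S   [S → { S }]
{S}S ⇒ {A}S   [S → A]
{A}S ⇒ {(S)}S   [A → ( S )]
{(S)}S ⇒ {({})}S   [S → { }]
{({})}S ⇒ {({})}A   [S → A]
{({})}A ⇒ {({})}(S)   [A → ( S )]
{({})}(S) ⇒ {({})}({S})   [S → { S }]
{({})}({S}) ⇒ {({})}({A})   [S → A]
{({})}({A}) ⇒ {({})}({(S)})   [A → ( S )]
{({})}({(S)}) ⇒ {({})}({(A)})   [S → A]
{({})}({(A)}) ⇒ {({})}({(())})   [A → ( )]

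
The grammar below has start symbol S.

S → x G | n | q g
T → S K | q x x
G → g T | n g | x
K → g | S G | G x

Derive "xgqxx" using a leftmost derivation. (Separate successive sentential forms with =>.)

S => xG => xgT => xgqxx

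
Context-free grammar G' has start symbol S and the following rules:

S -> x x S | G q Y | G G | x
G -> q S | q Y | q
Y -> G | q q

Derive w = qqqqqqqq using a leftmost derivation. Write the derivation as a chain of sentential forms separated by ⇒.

S ⇒ GG   [S -> G G]
GG ⇒ qSG   [G -> q S]
qSG ⇒ qGGG   [S -> G G]
qGGG ⇒ qqSGG   [G -> q S]
qqSGG ⇒ qqGGGG   [S -> G G]
qqGGGG ⇒ qqqYGGG   [G -> q Y]
qqqYGGG ⇒ qqqqqGGG   [Y -> q q]
qqqqqGGG ⇒ qqqqqqGG   [G -> q]
qqqqqqGG ⇒ qqqqqqqG   [G -> q]
qqqqqqqG ⇒ qqqqqqqq   [G -> q]

S⇒GG⇒qSG⇒qGGG⇒qqSGG⇒qqGGGG⇒qqqYGGG⇒qqqqqGGG⇒qqqqqqGG⇒qqqqqqqG⇒qqqqqqqq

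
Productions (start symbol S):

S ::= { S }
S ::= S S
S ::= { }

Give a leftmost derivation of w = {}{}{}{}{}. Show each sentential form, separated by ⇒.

S ⇒ SS   [S ::= S S]
SS ⇒ SSS   [S ::= S S]
SSS ⇒ {}SS   [S ::= { }]
{}SS ⇒ {}SSS   [S ::= S S]
{}SSS ⇒ {}SSSS   [S ::= S S]
{}SSSS ⇒ {}{}SSS   [S ::= { }]
{}{}SSS ⇒ {}{}{}SS   [S ::= { }]
{}{}{}SS ⇒ {}{}{}{}S   [S ::= { }]
{}{}{}{}S ⇒ {}{}{}{}{}   [S ::= { }]

S ⇒ SS ⇒ SSS ⇒ {}SS ⇒ {}SSS ⇒ {}SSSS ⇒ {}{}SSS ⇒ {}{}{}SS ⇒ {}{}{}{}S ⇒ {}{}{}{}{}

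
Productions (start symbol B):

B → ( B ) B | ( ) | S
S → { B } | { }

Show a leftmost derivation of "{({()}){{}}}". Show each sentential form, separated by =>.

B => S => {B} => {(B)B} => {(S)B} => {({B})B} => {({()})B} => {({()})S} => {({()}){B}} => {({()}){S}} => {({()}){{}}}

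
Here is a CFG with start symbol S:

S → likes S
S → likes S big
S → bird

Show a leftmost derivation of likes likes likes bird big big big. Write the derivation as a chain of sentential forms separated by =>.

S => likes S big   [S → likes S big]
likes S big => likes likes S big big   [S → likes S big]
likes likes S big big => likes likes likes S big big big   [S → likes S big]
likes likes likes S big big big => likes likes likes bird big big big   [S → bird]

S => likes S big => likes likes S big big => likes likes likes S big big big => likes likes likes bird big big big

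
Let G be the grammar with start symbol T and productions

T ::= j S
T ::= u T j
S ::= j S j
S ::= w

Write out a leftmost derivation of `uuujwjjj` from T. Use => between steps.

T=>uTj=>uuTjj=>uuuTjjj=>uuujSjjj=>uuujwjjj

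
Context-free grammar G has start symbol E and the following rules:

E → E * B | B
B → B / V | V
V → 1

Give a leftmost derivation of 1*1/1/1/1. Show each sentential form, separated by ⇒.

E ⇒ E*B ⇒ B*B ⇒ V*B ⇒ 1*B ⇒ 1*B/V ⇒ 1*B/V/V ⇒ 1*B/V/V/V ⇒ 1*V/V/V/V ⇒ 1*1/V/V/V ⇒ 1*1/1/V/V ⇒ 1*1/1/1/V ⇒ 1*1/1/1/1

E ⇒ E*B   [E → E * B]
E*B ⇒ B*B   [E → B]
B*B ⇒ V*B   [B → V]
V*B ⇒ 1*B   [V → 1]
1*B ⇒ 1*B/V   [B → B / V]
1*B/V ⇒ 1*B/V/V   [B → B / V]
1*B/V/V ⇒ 1*B/V/V/V   [B → B / V]
1*B/V/V/V ⇒ 1*V/V/V/V   [B → V]
1*V/V/V/V ⇒ 1*1/V/V/V   [V → 1]
1*1/V/V/V ⇒ 1*1/1/V/V   [V → 1]
1*1/1/V/V ⇒ 1*1/1/1/V   [V → 1]
1*1/1/1/V ⇒ 1*1/1/1/1   [V → 1]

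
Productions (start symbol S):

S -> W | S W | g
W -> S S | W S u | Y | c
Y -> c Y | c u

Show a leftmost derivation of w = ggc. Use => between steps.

S => SW   [S -> S W]
SW => gW   [S -> g]
gW => gSS   [W -> S S]
gSS => ggS   [S -> g]
ggS => ggW   [S -> W]
ggW => ggc   [W -> c]

S=>SW=>gW=>gSS=>ggS=>ggW=>ggc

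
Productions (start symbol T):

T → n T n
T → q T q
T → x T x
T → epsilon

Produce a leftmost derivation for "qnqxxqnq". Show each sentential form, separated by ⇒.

T ⇒ qTq   [T → q T q]
qTq ⇒ qnTnq   [T → n T n]
qnTnq ⇒ qnqTqnq   [T → q T q]
qnqTqnq ⇒ qnqxTxqnq   [T → x T x]
qnqxTxqnq ⇒ qnqxxqnq   [T → epsilon]

T ⇒ qTq ⇒ qnTnq ⇒ qnqTqnq ⇒ qnqxTxqnq ⇒ qnqxxqnq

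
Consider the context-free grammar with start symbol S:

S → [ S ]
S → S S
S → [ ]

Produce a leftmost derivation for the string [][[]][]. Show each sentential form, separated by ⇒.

S ⇒ SS ⇒ SSS ⇒ []SS ⇒ [][S]S ⇒ [][[]]S ⇒ [][[]][]

S ⇒ SS   [S → S S]
SS ⇒ SSS   [S → S S]
SSS ⇒ []SS   [S → [ ]]
[]SS ⇒ [][S]S   [S → [ S ]]
[][S]S ⇒ [][[]]S   [S → [ ]]
[][[]]S ⇒ [][[]][]   [S → [ ]]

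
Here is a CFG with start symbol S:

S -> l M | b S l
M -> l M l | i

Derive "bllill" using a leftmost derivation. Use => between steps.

S => bSl   [S -> b S l]
bSl => blMl   [S -> l M]
blMl => bllMll   [M -> l M l]
bllMll => bllill   [M -> i]

S=>bSl=>blMl=>bllMll=>bllill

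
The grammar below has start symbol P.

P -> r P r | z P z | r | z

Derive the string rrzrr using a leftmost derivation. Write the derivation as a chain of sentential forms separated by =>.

P => rPr   [P -> r P r]
rPr => rrPrr   [P -> r P r]
rrPrr => rrzrr   [P -> z]

P => rPr => rrPrr => rrzrr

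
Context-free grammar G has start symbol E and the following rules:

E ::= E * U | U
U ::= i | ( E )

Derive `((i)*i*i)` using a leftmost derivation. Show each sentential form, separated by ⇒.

E⇒U⇒(E)⇒(E*U)⇒(E*U*U)⇒(U*U*U)⇒((E)*U*U)⇒((U)*U*U)⇒((i)*U*U)⇒((i)*i*U)⇒((i)*i*i)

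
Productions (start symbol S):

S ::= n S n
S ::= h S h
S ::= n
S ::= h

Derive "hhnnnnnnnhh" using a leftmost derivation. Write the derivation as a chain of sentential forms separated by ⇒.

S ⇒ hSh ⇒ hhShh ⇒ hhnSnhh ⇒ hhnnSnnhh ⇒ hhnnnSnnnhh ⇒ hhnnnnnnnhh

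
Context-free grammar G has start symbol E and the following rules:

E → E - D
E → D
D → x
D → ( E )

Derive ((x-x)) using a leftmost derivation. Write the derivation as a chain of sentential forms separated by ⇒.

E ⇒ D ⇒ (E) ⇒ (D) ⇒ ((E)) ⇒ ((E-D)) ⇒ ((D-D)) ⇒ ((x-D)) ⇒ ((x-x))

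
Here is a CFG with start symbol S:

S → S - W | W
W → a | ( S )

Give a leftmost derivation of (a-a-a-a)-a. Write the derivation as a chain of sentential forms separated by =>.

S => S-W   [S → S - W]
S-W => W-W   [S → W]
W-W => (S)-W   [W → ( S )]
(S)-W => (S-W)-W   [S → S - W]
(S-W)-W => (S-W-W)-W   [S → S - W]
(S-W-W)-W => (S-W-W-W)-W   [S → S - W]
(S-W-W-W)-W => (W-W-W-W)-W   [S → W]
(W-W-W-W)-W => (a-W-W-W)-W   [W → a]
(a-W-W-W)-W => (a-a-W-W)-W   [W → a]
(a-a-W-W)-W => (a-a-a-W)-W   [W → a]
(a-a-a-W)-W => (a-a-a-a)-W   [W → a]
(a-a-a-a)-W => (a-a-a-a)-a   [W → a]

S => S-W => W-W => (S)-W => (S-W)-W => (S-W-W)-W => (S-W-W-W)-W => (W-W-W-W)-W => (a-W-W-W)-W => (a-a-W-W)-W => (a-a-a-W)-W => (a-a-a-a)-W => (a-a-a-a)-a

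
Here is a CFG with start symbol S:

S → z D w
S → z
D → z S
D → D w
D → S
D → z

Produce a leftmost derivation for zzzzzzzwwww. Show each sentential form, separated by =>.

S => zDw   [S → z D w]
zDw => zSw   [D → S]
zSw => zzDww   [S → z D w]
zzDww => zzzSww   [D → z S]
zzzSww => zzzzDwww   [S → z D w]
zzzzDwww => zzzzzSwww   [D → z S]
zzzzzSwww => zzzzzzDwwww   [S → z D w]
zzzzzzDwwww => zzzzzzSwwww   [D → S]
zzzzzzSwwww => zzzzzzzwwww   [S → z]

S => zDw => zSw => zzDww => zzzSww => zzzzDwww => zzzzzSwww => zzzzzzDwwww => zzzzzzSwwww => zzzzzzzwwww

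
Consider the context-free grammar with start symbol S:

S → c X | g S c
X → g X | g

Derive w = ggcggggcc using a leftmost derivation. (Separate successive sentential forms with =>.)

S=>gSc=>ggScc=>ggcXcc=>ggcgXcc=>ggcggXcc=>ggcgggXcc=>ggcggggcc

S => gSc   [S → g S c]
gSc => ggScc   [S → g S c]
ggScc => ggcXcc   [S → c X]
ggcXcc => ggcgXcc   [X → g X]
ggcgXcc => ggcggXcc   [X → g X]
ggcggXcc => ggcgggXcc   [X → g X]
ggcgggXcc => ggcggggcc   [X → g]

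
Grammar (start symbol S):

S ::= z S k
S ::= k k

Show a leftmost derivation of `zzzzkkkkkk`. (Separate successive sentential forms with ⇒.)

S ⇒ zSk   [S ::= z S k]
zSk ⇒ zzSkk   [S ::= z S k]
zzSkk ⇒ zzzSkkk   [S ::= z S k]
zzzSkkk ⇒ zzzzSkkkk   [S ::= z S k]
zzzzSkkkk ⇒ zzzzkkkkkk   [S ::= k k]

S⇒zSk⇒zzSkk⇒zzzSkkk⇒zzzzSkkkk⇒zzzzkkkkkk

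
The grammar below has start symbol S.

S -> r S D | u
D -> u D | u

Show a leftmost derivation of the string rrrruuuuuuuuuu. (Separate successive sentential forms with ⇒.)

S ⇒ rSD ⇒ rrSDD ⇒ rrrSDDD ⇒ rrrrSDDDD ⇒ rrrruDDDD ⇒ rrrruuDDDD ⇒ rrrruuuDDDD ⇒ rrrruuuuDDDD ⇒ rrrruuuuuDDDD ⇒ rrrruuuuuuDDD ⇒ rrrruuuuuuuDDD ⇒ rrrruuuuuuuuDD ⇒ rrrruuuuuuuuuD ⇒ rrrruuuuuuuuuu

S ⇒ rSD   [S -> r S D]
rSD ⇒ rrSDD   [S -> r S D]
rrSDD ⇒ rrrSDDD   [S -> r S D]
rrrSDDD ⇒ rrrrSDDDD   [S -> r S D]
rrrrSDDDD ⇒ rrrruDDDD   [S -> u]
rrrruDDDD ⇒ rrrruuDDDD   [D -> u D]
rrrruuDDDD ⇒ rrrruuuDDDD   [D -> u D]
rrrruuuDDDD ⇒ rrrruuuuDDDD   [D -> u D]
rrrruuuuDDDD ⇒ rrrruuuuuDDDD   [D -> u D]
rrrruuuuuDDDD ⇒ rrrruuuuuuDDD   [D -> u]
rrrruuuuuuDDD ⇒ rrrruuuuuuuDDD   [D -> u D]
rrrruuuuuuuDDD ⇒ rrrruuuuuuuuDD   [D -> u]
rrrruuuuuuuuDD ⇒ rrrruuuuuuuuuD   [D -> u]
rrrruuuuuuuuuD ⇒ rrrruuuuuuuuuu   [D -> u]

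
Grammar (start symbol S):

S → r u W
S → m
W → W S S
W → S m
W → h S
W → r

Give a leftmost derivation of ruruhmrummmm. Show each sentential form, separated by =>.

S => ruW   [S → r u W]
ruW => ruSm   [W → S m]
ruSm => ruruWm   [S → r u W]
ruruWm => ruruWSSm   [W → W S S]
ruruWSSm => ruruhSSSm   [W → h S]
ruruhSSSm => ruruhmSSm   [S → m]
ruruhmSSm => ruruhmruWSm   [S → r u W]
ruruhmruWSm => ruruhmruSmSm   [W → S m]
ruruhmruSmSm => ruruhmrummSm   [S → m]
ruruhmrummSm => ruruhmrummmm   [S → m]

S=>ruW=>ruSm=>ruruWm=>ruruWSSm=>ruruhSSSm=>ruruhmSSm=>ruruhmruWSm=>ruruhmruSmSm=>ruruhmrummSm=>ruruhmrummmm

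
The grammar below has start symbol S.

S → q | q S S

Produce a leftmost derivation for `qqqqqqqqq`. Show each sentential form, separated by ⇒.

S ⇒ qSS ⇒ qqSSS ⇒ qqqSS ⇒ qqqqSSS ⇒ qqqqqSS ⇒ qqqqqqSSS ⇒ qqqqqqqSS ⇒ qqqqqqqqS ⇒ qqqqqqqqq

S ⇒ qSS   [S → q S S]
qSS ⇒ qqSSS   [S → q S S]
qqSSS ⇒ qqqSS   [S → q]
qqqSS ⇒ qqqqSSS   [S → q S S]
qqqqSSS ⇒ qqqqqSS   [S → q]
qqqqqSS ⇒ qqqqqqSSS   [S → q S S]
qqqqqqSSS ⇒ qqqqqqqSS   [S → q]
qqqqqqqSS ⇒ qqqqqqqqS   [S → q]
qqqqqqqqS ⇒ qqqqqqqqq   [S → q]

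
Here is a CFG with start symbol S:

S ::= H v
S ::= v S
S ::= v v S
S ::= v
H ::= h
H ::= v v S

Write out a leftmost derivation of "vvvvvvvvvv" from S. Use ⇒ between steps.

S ⇒ vS ⇒ vvS ⇒ vvHv ⇒ vvvvSv ⇒ vvvvHvv ⇒ vvvvvvSvv ⇒ vvvvvvvSvv ⇒ vvvvvvvvvv

S ⇒ vS   [S ::= v S]
vS ⇒ vvS   [S ::= v S]
vvS ⇒ vvHv   [S ::= H v]
vvHv ⇒ vvvvSv   [H ::= v v S]
vvvvSv ⇒ vvvvHvv   [S ::= H v]
vvvvHvv ⇒ vvvvvvSvv   [H ::= v v S]
vvvvvvSvv ⇒ vvvvvvvSvv   [S ::= v S]
vvvvvvvSvv ⇒ vvvvvvvvvv   [S ::= v]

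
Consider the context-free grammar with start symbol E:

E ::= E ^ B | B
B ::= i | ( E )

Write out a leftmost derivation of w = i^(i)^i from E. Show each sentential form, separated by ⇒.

E ⇒ E^B   [E ::= E ^ B]
E^B ⇒ E^B^B   [E ::= E ^ B]
E^B^B ⇒ B^B^B   [E ::= B]
B^B^B ⇒ i^B^B   [B ::= i]
i^B^B ⇒ i^(E)^B   [B ::= ( E )]
i^(E)^B ⇒ i^(B)^B   [E ::= B]
i^(B)^B ⇒ i^(i)^B   [B ::= i]
i^(i)^B ⇒ i^(i)^i   [B ::= i]

E ⇒ E^B ⇒ E^B^B ⇒ B^B^B ⇒ i^B^B ⇒ i^(E)^B ⇒ i^(B)^B ⇒ i^(i)^B ⇒ i^(i)^i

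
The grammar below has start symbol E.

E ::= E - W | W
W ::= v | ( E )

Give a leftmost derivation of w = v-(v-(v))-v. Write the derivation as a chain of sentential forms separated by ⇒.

E ⇒ E-W   [E ::= E - W]
E-W ⇒ E-W-W   [E ::= E - W]
E-W-W ⇒ W-W-W   [E ::= W]
W-W-W ⇒ v-W-W   [W ::= v]
v-W-W ⇒ v-(E)-W   [W ::= ( E )]
v-(E)-W ⇒ v-(E-W)-W   [E ::= E - W]
v-(E-W)-W ⇒ v-(W-W)-W   [E ::= W]
v-(W-W)-W ⇒ v-(v-W)-W   [W ::= v]
v-(v-W)-W ⇒ v-(v-(E))-W   [W ::= ( E )]
v-(v-(E))-W ⇒ v-(v-(W))-W   [E ::= W]
v-(v-(W))-W ⇒ v-(v-(v))-W   [W ::= v]
v-(v-(v))-W ⇒ v-(v-(v))-v   [W ::= v]

E ⇒ E-W ⇒ E-W-W ⇒ W-W-W ⇒ v-W-W ⇒ v-(E)-W ⇒ v-(E-W)-W ⇒ v-(W-W)-W ⇒ v-(v-W)-W ⇒ v-(v-(E))-W ⇒ v-(v-(W))-W ⇒ v-(v-(v))-W ⇒ v-(v-(v))-v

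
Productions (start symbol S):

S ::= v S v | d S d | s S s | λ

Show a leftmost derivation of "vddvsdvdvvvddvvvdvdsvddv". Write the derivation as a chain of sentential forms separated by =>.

S=>vSv=>vdSdv=>vddSddv=>vddvSvddv=>vddvsSsvddv=>vddvsdSdsvddv=>vddvsdvSvdsvddv=>vddvsdvdSdvdsvddv=>vddvsdvdvSvdvdsvddv=>vddvsdvdvvSvvdvdsvddv=>vddvsdvdvvvSvvvdvdsvddv=>vddvsdvdvvvdSdvvvdvdsvddv=>vddvsdvdvvvddvvvdvdsvddv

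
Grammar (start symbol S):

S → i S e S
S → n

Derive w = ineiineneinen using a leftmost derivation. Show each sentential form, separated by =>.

S => iSeS   [S → i S e S]
iSeS => ineS   [S → n]
ineS => ineiSeS   [S → i S e S]
ineiSeS => ineiiSeSeS   [S → i S e S]
ineiiSeSeS => ineiineSeS   [S → n]
ineiineSeS => ineiineneS   [S → n]
ineiineneS => ineiineneiSeS   [S → i S e S]
ineiineneiSeS => ineiineneineS   [S → n]
ineiineneineS => ineiineneinen   [S → n]

S=>iSeS=>ineS=>ineiSeS=>ineiiSeSeS=>ineiineSeS=>ineiineneS=>ineiineneiSeS=>ineiineneineS=>ineiineneinen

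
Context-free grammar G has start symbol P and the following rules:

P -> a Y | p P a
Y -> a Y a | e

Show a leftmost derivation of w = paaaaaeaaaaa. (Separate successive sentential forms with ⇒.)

P ⇒ pPa   [P -> p P a]
pPa ⇒ paYa   [P -> a Y]
paYa ⇒ paaYaa   [Y -> a Y a]
paaYaa ⇒ paaaYaaa   [Y -> a Y a]
paaaYaaa ⇒ paaaaYaaaa   [Y -> a Y a]
paaaaYaaaa ⇒ paaaaaYaaaaa   [Y -> a Y a]
paaaaaYaaaaa ⇒ paaaaaeaaaaa   [Y -> e]

P ⇒ pPa ⇒ paYa ⇒ paaYaa ⇒ paaaYaaa ⇒ paaaaYaaaa ⇒ paaaaaYaaaaa ⇒ paaaaaeaaaaa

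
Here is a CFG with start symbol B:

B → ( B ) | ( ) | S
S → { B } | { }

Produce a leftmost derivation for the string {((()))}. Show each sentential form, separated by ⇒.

B⇒S⇒{B}⇒{(B)}⇒{((B))}⇒{((()))}

B ⇒ S   [B → S]
S ⇒ {B}   [S → { B }]
{B} ⇒ {(B)}   [B → ( B )]
{(B)} ⇒ {((B))}   [B → ( B )]
{((B))} ⇒ {((()))}   [B → ( )]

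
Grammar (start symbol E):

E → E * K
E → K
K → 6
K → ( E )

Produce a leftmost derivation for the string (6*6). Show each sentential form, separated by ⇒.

E ⇒ K ⇒ (E) ⇒ (E*K) ⇒ (K*K) ⇒ (6*K) ⇒ (6*6)

E ⇒ K   [E → K]
K ⇒ (E)   [K → ( E )]
(E) ⇒ (E*K)   [E → E * K]
(E*K) ⇒ (K*K)   [E → K]
(K*K) ⇒ (6*K)   [K → 6]
(6*K) ⇒ (6*6)   [K → 6]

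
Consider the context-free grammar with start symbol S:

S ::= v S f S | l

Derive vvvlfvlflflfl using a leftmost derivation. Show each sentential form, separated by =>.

S => vSfS   [S ::= v S f S]
vSfS => vvSfSfS   [S ::= v S f S]
vvSfSfS => vvvSfSfSfS   [S ::= v S f S]
vvvSfSfSfS => vvvlfSfSfS   [S ::= l]
vvvlfSfSfS => vvvlfvSfSfSfS   [S ::= v S f S]
vvvlfvSfSfSfS => vvvlfvlfSfSfS   [S ::= l]
vvvlfvlfSfSfS => vvvlfvlflfSfS   [S ::= l]
vvvlfvlflfSfS => vvvlfvlflflfS   [S ::= l]
vvvlfvlflflfS => vvvlfvlflflfl   [S ::= l]

S=>vSfS=>vvSfSfS=>vvvSfSfSfS=>vvvlfSfSfS=>vvvlfvSfSfSfS=>vvvlfvlfSfSfS=>vvvlfvlflfSfS=>vvvlfvlflflfS=>vvvlfvlflflfl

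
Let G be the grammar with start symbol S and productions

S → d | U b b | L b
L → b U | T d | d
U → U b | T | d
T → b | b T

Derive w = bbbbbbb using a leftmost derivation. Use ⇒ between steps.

S ⇒ Ubb ⇒ Ubbb ⇒ Ubbbb ⇒ Tbbbb ⇒ bTbbbb ⇒ bbTbbbb ⇒ bbbbbbb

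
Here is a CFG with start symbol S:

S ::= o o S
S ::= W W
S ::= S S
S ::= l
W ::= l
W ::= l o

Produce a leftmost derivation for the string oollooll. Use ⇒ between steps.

S ⇒ ooS ⇒ ooSS ⇒ ooWWS ⇒ oolWS ⇒ oollS ⇒ oollooS ⇒ oollooWW ⇒ oolloolW ⇒ oollooll

S ⇒ ooS   [S ::= o o S]
ooS ⇒ ooSS   [S ::= S S]
ooSS ⇒ ooWWS   [S ::= W W]
ooWWS ⇒ oolWS   [W ::= l]
oolWS ⇒ oollS   [W ::= l]
oollS ⇒ oollooS   [S ::= o o S]
oollooS ⇒ oollooWW   [S ::= W W]
oollooWW ⇒ oolloolW   [W ::= l]
oolloolW ⇒ oollooll   [W ::= l]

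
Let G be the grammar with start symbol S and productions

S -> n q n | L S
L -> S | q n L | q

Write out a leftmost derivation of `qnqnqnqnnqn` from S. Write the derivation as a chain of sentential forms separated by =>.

S => LS => qnLS => qnqnLS => qnqnSS => qnqnLSS => qnqnqSS => qnqnqnqnS => qnqnqnqnnqn

S => LS   [S -> L S]
LS => qnLS   [L -> q n L]
qnLS => qnqnLS   [L -> q n L]
qnqnLS => qnqnSS   [L -> S]
qnqnSS => qnqnLSS   [S -> L S]
qnqnLSS => qnqnqSS   [L -> q]
qnqnqSS => qnqnqnqnS   [S -> n q n]
qnqnqnqnS => qnqnqnqnnqn   [S -> n q n]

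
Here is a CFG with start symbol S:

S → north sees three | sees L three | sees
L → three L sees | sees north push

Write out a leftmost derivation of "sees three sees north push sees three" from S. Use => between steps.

S => sees L three => sees three L sees three => sees three sees north push sees three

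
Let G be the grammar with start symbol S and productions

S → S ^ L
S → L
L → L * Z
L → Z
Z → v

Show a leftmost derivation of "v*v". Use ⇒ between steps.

S ⇒ L   [S → L]
L ⇒ L*Z   [L → L * Z]
L*Z ⇒ Z*Z   [L → Z]
Z*Z ⇒ v*Z   [Z → v]
v*Z ⇒ v*v   [Z → v]

S⇒L⇒L*Z⇒Z*Z⇒v*Z⇒v*v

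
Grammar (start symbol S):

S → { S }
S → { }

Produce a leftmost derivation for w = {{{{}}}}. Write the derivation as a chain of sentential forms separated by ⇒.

S ⇒ {S} ⇒ {{S}} ⇒ {{{S}}} ⇒ {{{{}}}}

S ⇒ {S}   [S → { S }]
{S} ⇒ {{S}}   [S → { S }]
{{S}} ⇒ {{{S}}}   [S → { S }]
{{{S}}} ⇒ {{{{}}}}   [S → { }]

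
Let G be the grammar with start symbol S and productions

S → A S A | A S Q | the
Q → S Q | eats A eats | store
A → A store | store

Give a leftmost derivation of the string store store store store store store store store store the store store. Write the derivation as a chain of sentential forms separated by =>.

S => A S Q => store S Q => store A S A Q => store A store S A Q => store A store store S A Q => store A store store store S A Q => store A store store store store S A Q => store A store store store store store S A Q => store A store store store store store store S A Q => store A store store store store store store store S A Q => store store store store store store store store store S A Q => store store store store store store store store store the A Q => store store store store store store store store store the store Q => store store store store store store store store store the store store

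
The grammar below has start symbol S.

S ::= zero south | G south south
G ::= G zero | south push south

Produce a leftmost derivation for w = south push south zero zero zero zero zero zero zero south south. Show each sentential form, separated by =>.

S => G south south   [S ::= G south south]
G south south => G zero south south   [G ::= G zero]
G zero south south => G zero zero south south   [G ::= G zero]
G zero zero south south => G zero zero zero south south   [G ::= G zero]
G zero zero zero south south => G zero zero zero zero south south   [G ::= G zero]
G zero zero zero zero south south => G zero zero zero zero zero south south   [G ::= G zero]
G zero zero zero zero zero south south => G zero zero zero zero zero zero south south   [G ::= G zero]
G zero zero zero zero zero zero south south => G zero zero zero zero zero zero zero south south   [G ::= G zero]
G zero zero zero zero zero zero zero south south => south push south zero zero zero zero zero zero zero south south   [G ::= south push south]

S => G south south => G zero south south => G zero zero south south => G zero zero zero south south => G zero zero zero zero south south => G zero zero zero zero zero south south => G zero zero zero zero zero zero south south => G zero zero zero zero zero zero zero south south => south push south zero zero zero zero zero zero zero south south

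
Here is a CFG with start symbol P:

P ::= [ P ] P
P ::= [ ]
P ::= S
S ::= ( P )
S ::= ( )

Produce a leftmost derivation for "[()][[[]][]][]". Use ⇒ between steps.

P ⇒ [P]P ⇒ [S]P ⇒ [()]P ⇒ [()][P]P ⇒ [()][[P]P]P ⇒ [()][[[]]P]P ⇒ [()][[[]][]]P ⇒ [()][[[]][]][]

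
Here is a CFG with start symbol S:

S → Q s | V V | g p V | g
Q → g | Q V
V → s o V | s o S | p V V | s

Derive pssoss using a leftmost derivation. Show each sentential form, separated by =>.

S => VV => pVVV => psVV => pssoVV => pssosV => pssoss

S => VV   [S → V V]
VV => pVVV   [V → p V V]
pVVV => psVV   [V → s]
psVV => pssoVV   [V → s o V]
pssoVV => pssosV   [V → s]
pssosV => pssoss   [V → s]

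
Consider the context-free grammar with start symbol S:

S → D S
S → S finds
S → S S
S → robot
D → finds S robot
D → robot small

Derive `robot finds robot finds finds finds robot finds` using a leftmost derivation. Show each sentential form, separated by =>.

S => S S => S finds S => robot finds S => robot finds S S => robot finds S finds S => robot finds S finds finds S => robot finds S finds finds finds S => robot finds robot finds finds finds S => robot finds robot finds finds finds S finds => robot finds robot finds finds finds robot finds

S => S S   [S → S S]
S S => S finds S   [S → S finds]
S finds S => robot finds S   [S → robot]
robot finds S => robot finds S S   [S → S S]
robot finds S S => robot finds S finds S   [S → S finds]
robot finds S finds S => robot finds S finds finds S   [S → S finds]
robot finds S finds finds S => robot finds S finds finds finds S   [S → S finds]
robot finds S finds finds finds S => robot finds robot finds finds finds S   [S → robot]
robot finds robot finds finds finds S => robot finds robot finds finds finds S finds   [S → S finds]
robot finds robot finds finds finds S finds => robot finds robot finds finds finds robot finds   [S → robot]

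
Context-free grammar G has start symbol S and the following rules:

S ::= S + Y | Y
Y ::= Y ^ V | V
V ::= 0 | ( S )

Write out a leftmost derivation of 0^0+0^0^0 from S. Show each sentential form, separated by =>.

S=>S+Y=>Y+Y=>Y^V+Y=>V^V+Y=>0^V+Y=>0^0+Y=>0^0+Y^V=>0^0+Y^V^V=>0^0+V^V^V=>0^0+0^V^V=>0^0+0^0^V=>0^0+0^0^0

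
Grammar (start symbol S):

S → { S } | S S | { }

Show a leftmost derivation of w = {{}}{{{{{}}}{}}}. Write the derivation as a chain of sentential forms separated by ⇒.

S ⇒ SS ⇒ {S}S ⇒ {{}}S ⇒ {{}}{S} ⇒ {{}}{{S}} ⇒ {{}}{{SS}} ⇒ {{}}{{{S}S}} ⇒ {{}}{{{{S}}S}} ⇒ {{}}{{{{{}}}S}} ⇒ {{}}{{{{{}}}{}}}

S ⇒ SS   [S → S S]
SS ⇒ {S}S   [S → { S }]
{S}S ⇒ {{}}S   [S → { }]
{{}}S ⇒ {{}}{S}   [S → { S }]
{{}}{S} ⇒ {{}}{{S}}   [S → { S }]
{{}}{{S}} ⇒ {{}}{{SS}}   [S → S S]
{{}}{{SS}} ⇒ {{}}{{{S}S}}   [S → { S }]
{{}}{{{S}S}} ⇒ {{}}{{{{S}}S}}   [S → { S }]
{{}}{{{{S}}S}} ⇒ {{}}{{{{{}}}S}}   [S → { }]
{{}}{{{{{}}}S}} ⇒ {{}}{{{{{}}}{}}}   [S → { }]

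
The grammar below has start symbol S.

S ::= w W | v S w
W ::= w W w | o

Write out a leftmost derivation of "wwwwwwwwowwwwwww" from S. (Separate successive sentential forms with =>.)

S => wW => wwWw => wwwWww => wwwwWwww => wwwwwWwwww => wwwwwwWwwwww => wwwwwwwWwwwwww => wwwwwwwwWwwwwwww => wwwwwwwwowwwwwww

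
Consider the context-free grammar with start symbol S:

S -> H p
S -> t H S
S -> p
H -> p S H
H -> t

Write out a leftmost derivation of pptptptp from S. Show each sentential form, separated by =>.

S => Hp => pSHp => pHpHp => ppSHpHp => ppHpHpHp => pptpHpHp => pptptpHp => pptptptp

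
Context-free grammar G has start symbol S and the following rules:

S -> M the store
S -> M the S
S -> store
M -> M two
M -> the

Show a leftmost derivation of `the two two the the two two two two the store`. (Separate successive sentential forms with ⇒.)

S ⇒ M the S ⇒ M two the S ⇒ M two two the S ⇒ the two two the S ⇒ the two two the M the store ⇒ the two two the M two the store ⇒ the two two the M two two the store ⇒ the two two the M two two two the store ⇒ the two two the M two two two two the store ⇒ the two two the the two two two two the store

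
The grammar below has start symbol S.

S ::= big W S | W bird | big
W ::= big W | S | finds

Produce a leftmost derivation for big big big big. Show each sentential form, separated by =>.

S => big W S => big big W S => big big S S => big big big S => big big big big

S => big W S   [S ::= big W S]
big W S => big big W S   [W ::= big W]
big big W S => big big S S   [W ::= S]
big big S S => big big big S   [S ::= big]
big big big S => big big big big   [S ::= big]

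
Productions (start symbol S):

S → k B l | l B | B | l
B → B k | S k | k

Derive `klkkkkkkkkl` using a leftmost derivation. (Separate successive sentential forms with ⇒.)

S ⇒ kBl ⇒ kBkl ⇒ kBkkl ⇒ kSkkkl ⇒ kBkkkl ⇒ kSkkkkl ⇒ kBkkkkl ⇒ kBkkkkkl ⇒ kBkkkkkkl ⇒ kSkkkkkkkl ⇒ kBkkkkkkkl ⇒ kSkkkkkkkkl ⇒ klkkkkkkkkl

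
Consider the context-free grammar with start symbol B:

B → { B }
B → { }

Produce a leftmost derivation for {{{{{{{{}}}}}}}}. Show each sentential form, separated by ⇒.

B ⇒ {B} ⇒ {{B}} ⇒ {{{B}}} ⇒ {{{{B}}}} ⇒ {{{{{B}}}}} ⇒ {{{{{{B}}}}}} ⇒ {{{{{{{B}}}}}}} ⇒ {{{{{{{{}}}}}}}}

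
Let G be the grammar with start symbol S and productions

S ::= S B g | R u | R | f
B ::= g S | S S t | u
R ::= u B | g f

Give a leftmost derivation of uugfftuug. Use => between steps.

S => SBg   [S ::= S B g]
SBg => RuBg   [S ::= R u]
RuBg => uBuBg   [R ::= u B]
uBuBg => uSStuBg   [B ::= S S t]
uSStuBg => uRStuBg   [S ::= R]
uRStuBg => uuBStuBg   [R ::= u B]
uuBStuBg => uugSStuBg   [B ::= g S]
uugSStuBg => uugfStuBg   [S ::= f]
uugfStuBg => uugfftuBg   [S ::= f]
uugfftuBg => uugfftuug   [B ::= u]

S => SBg => RuBg => uBuBg => uSStuBg => uRStuBg => uuBStuBg => uugSStuBg => uugfStuBg => uugfftuBg => uugfftuug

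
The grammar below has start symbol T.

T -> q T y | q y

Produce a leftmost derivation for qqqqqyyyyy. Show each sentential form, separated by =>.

T => qTy => qqTyy => qqqTyyy => qqqqTyyyy => qqqqqyyyyy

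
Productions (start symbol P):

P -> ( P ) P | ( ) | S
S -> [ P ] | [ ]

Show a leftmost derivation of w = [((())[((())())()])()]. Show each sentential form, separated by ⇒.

P ⇒ S   [P -> S]
S ⇒ [P]   [S -> [ P ]]
[P] ⇒ [(P)P]   [P -> ( P ) P]
[(P)P] ⇒ [((P)P)P]   [P -> ( P ) P]
[((P)P)P] ⇒ [((())P)P]   [P -> ( )]
[((())P)P] ⇒ [((())S)P]   [P -> S]
[((())S)P] ⇒ [((())[P])P]   [S -> [ P ]]
[((())[P])P] ⇒ [((())[(P)P])P]   [P -> ( P ) P]
[((())[(P)P])P] ⇒ [((())[((P)P)P])P]   [P -> ( P ) P]
[((())[((P)P)P])P] ⇒ [((())[((())P)P])P]   [P -> ( )]
[((())[((())P)P])P] ⇒ [((())[((())())P])P]   [P -> ( )]
[((())[((())())P])P] ⇒ [((())[((())())()])P]   [P -> ( )]
[((())[((())())()])P] ⇒ [((())[((())())()])()]   [P -> ( )]

P⇒S⇒[P]⇒[(P)P]⇒[((P)P)P]⇒[((())P)P]⇒[((())S)P]⇒[((())[P])P]⇒[((())[(P)P])P]⇒[((())[((P)P)P])P]⇒[((())[((())P)P])P]⇒[((())[((())())P])P]⇒[((())[((())())()])P]⇒[((())[((())())()])()]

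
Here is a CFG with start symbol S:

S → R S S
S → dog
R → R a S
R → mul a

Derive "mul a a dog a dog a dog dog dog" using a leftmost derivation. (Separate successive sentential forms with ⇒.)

S ⇒ R S S ⇒ R a S S S ⇒ R a S a S S S ⇒ R a S a S a S S S ⇒ mul a a S a S a S S S ⇒ mul a a dog a S a S S S ⇒ mul a a dog a dog a S S S ⇒ mul a a dog a dog a dog S S ⇒ mul a a dog a dog a dog dog S ⇒ mul a a dog a dog a dog dog dog

S ⇒ R S S   [S → R S S]
R S S ⇒ R a S S S   [R → R a S]
R a S S S ⇒ R a S a S S S   [R → R a S]
R a S a S S S ⇒ R a S a S a S S S   [R → R a S]
R a S a S a S S S ⇒ mul a a S a S a S S S   [R → mul a]
mul a a S a S a S S S ⇒ mul a a dog a S a S S S   [S → dog]
mul a a dog a S a S S S ⇒ mul a a dog a dog a S S S   [S → dog]
mul a a dog a dog a S S S ⇒ mul a a dog a dog a dog S S   [S → dog]
mul a a dog a dog a dog S S ⇒ mul a a dog a dog a dog dog S   [S → dog]
mul a a dog a dog a dog dog S ⇒ mul a a dog a dog a dog dog dog   [S → dog]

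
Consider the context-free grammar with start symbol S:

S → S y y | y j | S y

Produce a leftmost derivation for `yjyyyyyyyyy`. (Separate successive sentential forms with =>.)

S => Syy   [S → S y y]
Syy => Syyyy   [S → S y y]
Syyyy => Syyyyyy   [S → S y y]
Syyyyyy => Syyyyyyy   [S → S y]
Syyyyyyy => Syyyyyyyy   [S → S y]
Syyyyyyyy => Syyyyyyyyy   [S → S y]
Syyyyyyyyy => yjyyyyyyyyy   [S → y j]

S => Syy => Syyyy => Syyyyyy => Syyyyyyy => Syyyyyyyy => Syyyyyyyyy => yjyyyyyyyyy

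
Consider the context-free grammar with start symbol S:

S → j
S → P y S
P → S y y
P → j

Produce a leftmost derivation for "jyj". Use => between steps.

S=>PyS=>jyS=>jyj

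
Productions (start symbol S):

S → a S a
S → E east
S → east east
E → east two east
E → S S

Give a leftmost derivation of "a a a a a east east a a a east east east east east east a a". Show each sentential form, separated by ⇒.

S ⇒ a S a ⇒ a a S a a ⇒ a a E east a a ⇒ a a S S east a a ⇒ a a a S a S east a a ⇒ a a a a S a a S east a a ⇒ a a a a a S a a a S east a a ⇒ a a a a a east east a a a S east a a ⇒ a a a a a east east a a a E east east a a ⇒ a a a a a east east a a a S S east east a a ⇒ a a a a a east east a a a east east S east east a a ⇒ a a a a a east east a a a east east east east east east a a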